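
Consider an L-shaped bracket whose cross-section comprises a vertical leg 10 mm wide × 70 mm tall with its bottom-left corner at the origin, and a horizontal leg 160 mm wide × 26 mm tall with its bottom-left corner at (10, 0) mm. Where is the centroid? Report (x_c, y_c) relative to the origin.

x_c = 77.76 mm, y_c = 16.17 mm

vertical leg: A = 10 × 70 = 700.00, centroid at (5.00, 35.00).
horizontal leg: A = 160 × 26 = 4160.00, centroid at (90.00, 13.00).
ΣA = 4860.00 mm², ΣAx_c = 377900.00 mm³, ΣAy_c = 78580.00 mm³.
x_c = 377900.00/4860.00 = 77.76 mm; y_c = 78580.00/4860.00 = 16.17 mm.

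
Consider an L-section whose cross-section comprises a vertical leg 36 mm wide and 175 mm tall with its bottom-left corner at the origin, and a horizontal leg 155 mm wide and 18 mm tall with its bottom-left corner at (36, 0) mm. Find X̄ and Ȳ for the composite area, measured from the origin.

vertical leg: A = 36 × 175 = 6300.00, centroid at (18.00, 87.50).
horizontal leg: A = 155 × 18 = 2790.00, centroid at (113.50, 9.00).
ΣA = 9090.00 mm²
ΣAX̄ = (6300.00)(18.00) + (2790.00)(113.50) = 430065.00 mm³
ΣAȲ = (6300.00)(87.50) + (2790.00)(9.00) = 576360.00 mm³
X̄ = 430065.00 / 9090.00 = 47.31 mm
Ȳ = 576360.00 / 9090.00 = 63.41 mm

X̄ = 47.31 mm, Ȳ = 63.41 mm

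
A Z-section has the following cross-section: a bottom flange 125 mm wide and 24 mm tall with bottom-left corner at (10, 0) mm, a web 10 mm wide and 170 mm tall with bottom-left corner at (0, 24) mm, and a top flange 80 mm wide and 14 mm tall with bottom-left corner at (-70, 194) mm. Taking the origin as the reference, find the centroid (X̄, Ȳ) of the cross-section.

X̄ = 33.06 mm, Ȳ = 76.70 mm

bottom flange: A = 125 × 24 = 3000.00, centroid at (72.50, 12.00).
web: A = 10 × 170 = 1700.00, centroid at (5.00, 109.00).
top flange: A = 80 × 14 = 1120.00, centroid at (-30.00, 201.00).
ΣA = 5820.00 mm²
ΣAX̄ = (3000.00)(72.50) + (1700.00)(5.00) + (1120.00)(-30.00) = 192400.00 mm³
ΣAȲ = (3000.00)(12.00) + (1700.00)(109.00) + (1120.00)(201.00) = 446420.00 mm³
X̄ = 192400.00 / 5820.00 = 33.06 mm
Ȳ = 446420.00 / 5820.00 = 76.70 mm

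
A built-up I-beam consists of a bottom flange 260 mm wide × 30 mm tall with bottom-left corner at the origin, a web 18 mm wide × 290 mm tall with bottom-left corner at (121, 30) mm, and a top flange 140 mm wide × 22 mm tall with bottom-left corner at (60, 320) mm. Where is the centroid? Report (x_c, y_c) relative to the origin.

bottom flange: A = 260 × 30 = 7800.00, centroid at (130.00, 15.00).
web: A = 18 × 290 = 5220.00, centroid at (130.00, 175.00).
top flange: A = 140 × 22 = 3080.00, centroid at (130.00, 331.00).
ΣA = 16100.00 mm²
ΣAx_c = (7800.00)(130.00) + (5220.00)(130.00) + (3080.00)(130.00) = 2093000.00 mm³
ΣAy_c = (7800.00)(15.00) + (5220.00)(175.00) + (3080.00)(331.00) = 2049980.00 mm³
x_c = 2093000.00 / 16100.00 = 130.00 mm
y_c = 2049980.00 / 16100.00 = 127.33 mm

x_c = 130.00 mm, y_c = 127.33 mm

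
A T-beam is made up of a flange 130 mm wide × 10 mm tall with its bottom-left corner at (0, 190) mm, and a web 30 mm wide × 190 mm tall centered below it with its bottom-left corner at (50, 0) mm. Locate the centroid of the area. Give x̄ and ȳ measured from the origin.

x̄ = 65.00 mm, ȳ = 113.57 mm

web: A = 30 × 190 = 5700.00, centroid at (65.00, 95.00).
flange: A = 130 × 10 = 1300.00, centroid at (65.00, 195.00).
ΣA = 7000.00 mm², ΣAx̄ = 455000.00 mm³, ΣAȳ = 795000.00 mm³.
x̄ = 455000.00/7000.00 = 65.00 mm; ȳ = 795000.00/7000.00 = 113.57 mm.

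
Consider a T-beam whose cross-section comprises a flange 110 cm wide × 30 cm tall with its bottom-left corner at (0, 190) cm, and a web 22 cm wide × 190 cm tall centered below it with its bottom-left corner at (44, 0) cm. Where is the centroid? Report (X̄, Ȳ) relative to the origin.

X̄ = 55.00 cm, Ȳ = 143.53 cm

web: A = 22 × 190 = 4180.00, centroid at (55.00, 95.00).
flange: A = 110 × 30 = 3300.00, centroid at (55.00, 205.00).
ΣA = 7480.00 cm²
ΣAX̄ = (4180.00)(55.00) + (3300.00)(55.00) = 411400.00 cm³
ΣAȲ = (4180.00)(95.00) + (3300.00)(205.00) = 1073600.00 cm³
X̄ = 411400.00 / 7480.00 = 55.00 cm
Ȳ = 1073600.00 / 7480.00 = 143.53 cm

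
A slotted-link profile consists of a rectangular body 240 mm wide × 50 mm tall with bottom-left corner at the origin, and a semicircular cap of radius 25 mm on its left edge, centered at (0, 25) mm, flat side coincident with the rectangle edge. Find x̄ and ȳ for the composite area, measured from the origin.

Part | A | x̄ᵢ | ȳᵢ | A·x̄ᵢ | A·ȳᵢ
rectangular body | 12000.00 | 120.00 | 25.00 | 1440000.00 | 300000.00
semicircular end | 981.75 | -10.61 | 25.00 | -10416.67 | 24543.69
Σ | 12981.75 |  |  | 1429583.33 | 324543.69
x̄ = 1429583.33 / 12981.75 = 110.12 mm
ȳ = 324543.69 / 12981.75 = 25.00 mm

x̄ = 110.12 mm, ȳ = 25.00 mm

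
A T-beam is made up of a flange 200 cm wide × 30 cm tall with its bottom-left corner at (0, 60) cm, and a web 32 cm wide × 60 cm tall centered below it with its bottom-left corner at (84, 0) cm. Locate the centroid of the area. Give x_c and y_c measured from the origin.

Part | A | x̄ᵢ | ȳᵢ | A·x̄ᵢ | A·ȳᵢ
web | 1920.00 | 100.00 | 30.00 | 192000.00 | 57600.00
flange | 6000.00 | 100.00 | 75.00 | 600000.00 | 450000.00
Σ | 7920.00 |  |  | 792000.00 | 507600.00
x_c = 792000.00 / 7920.00 = 100.00 cm
y_c = 507600.00 / 7920.00 = 64.09 cm

x_c = 100.00 cm, y_c = 64.09 cm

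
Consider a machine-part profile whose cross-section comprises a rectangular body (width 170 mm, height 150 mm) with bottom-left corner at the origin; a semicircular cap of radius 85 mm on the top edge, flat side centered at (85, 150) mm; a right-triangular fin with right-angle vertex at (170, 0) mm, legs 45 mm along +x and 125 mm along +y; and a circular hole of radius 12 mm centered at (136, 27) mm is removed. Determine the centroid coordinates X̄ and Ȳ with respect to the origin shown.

rectangular body: A = 170 × 150 = 25500.00, centroid at (85.00, 75.00).
semicircular top: A = ½π·85² = 11349.00, centroid at (85.00, 186.08).
triangular fin: A = ½·45·125 = 2812.50, centroid at (185.00, 41.67).
hole: A = −π·12² = -452.39, centroid at (136.00, 27.00).
ΣA = 39209.11 mm², ΣAX̄ = 3590952.84 mm³, ΣAȲ = 4129240.17 mm³.
X̄ = 3590952.84/39209.11 = 91.58 mm; Ȳ = 4129240.17/39209.11 = 105.31 mm.

X̄ = 91.58 mm, Ȳ = 105.31 mm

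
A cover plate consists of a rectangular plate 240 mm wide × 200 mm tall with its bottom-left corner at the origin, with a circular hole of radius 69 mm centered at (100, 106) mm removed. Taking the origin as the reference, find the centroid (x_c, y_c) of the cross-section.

plate: A = 240 × 200 = 48000.00, centroid at (120.00, 100.00).
hole: A = −π·69² = -14957.12, centroid at (100.00, 106.00).
ΣA = 33042.88 mm², ΣAx_c = 4264287.74 mm³, ΣAy_c = 3214545.00 mm³.
x_c = 4264287.74/33042.88 = 129.05 mm; y_c = 3214545.00/33042.88 = 97.28 mm.

x_c = 129.05 mm, y_c = 97.28 mm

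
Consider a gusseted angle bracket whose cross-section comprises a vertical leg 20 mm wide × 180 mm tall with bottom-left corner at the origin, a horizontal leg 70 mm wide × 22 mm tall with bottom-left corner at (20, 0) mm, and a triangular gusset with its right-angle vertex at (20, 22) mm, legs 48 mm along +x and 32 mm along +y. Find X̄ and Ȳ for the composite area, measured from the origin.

X̄ = 25.11 mm, Ȳ = 61.95 mm

vertical leg: A = 20 × 180 = 3600.00, centroid at (10.00, 90.00).
horizontal leg: A = 70 × 22 = 1540.00, centroid at (55.00, 11.00).
gusset: A = ½·48·32 = 768.00, centroid at (36.00, 32.67).
ΣA = 5908.00 mm², ΣAX̄ = 148348.00 mm³, ΣAȲ = 366028.00 mm³.
X̄ = 148348.00/5908.00 = 25.11 mm; Ȳ = 366028.00/5908.00 = 61.95 mm.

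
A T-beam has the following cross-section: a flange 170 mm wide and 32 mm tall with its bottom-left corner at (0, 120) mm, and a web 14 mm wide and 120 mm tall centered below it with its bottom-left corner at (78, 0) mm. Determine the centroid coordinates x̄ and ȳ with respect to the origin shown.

web: A = 14 × 120 = 1680.00, centroid at (85.00, 60.00).
flange: A = 170 × 32 = 5440.00, centroid at (85.00, 136.00).
ΣA = 7120.00 mm²
ΣAx̄ = (1680.00)(85.00) + (5440.00)(85.00) = 605200.00 mm³
ΣAȳ = (1680.00)(60.00) + (5440.00)(136.00) = 840640.00 mm³
x̄ = 605200.00 / 7120.00 = 85.00 mm
ȳ = 840640.00 / 7120.00 = 118.07 mm

x̄ = 85.00 mm, ȳ = 118.07 mm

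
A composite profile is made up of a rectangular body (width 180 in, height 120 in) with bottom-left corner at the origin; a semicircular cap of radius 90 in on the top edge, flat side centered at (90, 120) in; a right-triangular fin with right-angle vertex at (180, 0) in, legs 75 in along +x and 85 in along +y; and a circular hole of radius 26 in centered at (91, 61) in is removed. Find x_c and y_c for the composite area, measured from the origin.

Part | A | x̄ᵢ | ȳᵢ | A·x̄ᵢ | A·ȳᵢ
rectangular body | 21600.00 | 90.00 | 60.00 | 1944000.00 | 1296000.00
semicircular top | 12723.45 | 90.00 | 158.20 | 1145110.52 | 2012814.03
triangular fin | 3187.50 | 205.00 | 28.33 | 653437.50 | 90312.50
hole | -2123.72 | 91.00 | 61.00 | -193258.21 | -129546.71
Σ | 35387.23 |  |  | 3549289.81 | 3269579.81
x_c = 3549289.81 / 35387.23 = 100.30 in
y_c = 3269579.81 / 35387.23 = 92.39 in

x_c = 100.30 in, y_c = 92.39 in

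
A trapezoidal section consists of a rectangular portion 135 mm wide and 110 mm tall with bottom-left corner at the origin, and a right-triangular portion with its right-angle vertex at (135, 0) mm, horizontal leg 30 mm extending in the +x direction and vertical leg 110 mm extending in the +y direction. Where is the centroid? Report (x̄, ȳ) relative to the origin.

x̄ = 75.25 mm, ȳ = 53.17 mm

Part | A | x̄ᵢ | ȳᵢ | A·x̄ᵢ | A·ȳᵢ
rectangular portion | 14850.00 | 67.50 | 55.00 | 1002375.00 | 816750.00
triangular portion | 1650.00 | 145.00 | 36.67 | 239250.00 | 60500.00
Σ | 16500.00 |  |  | 1241625.00 | 877250.00
x̄ = 1241625.00 / 16500.00 = 75.25 mm
ȳ = 877250.00 / 16500.00 = 53.17 mm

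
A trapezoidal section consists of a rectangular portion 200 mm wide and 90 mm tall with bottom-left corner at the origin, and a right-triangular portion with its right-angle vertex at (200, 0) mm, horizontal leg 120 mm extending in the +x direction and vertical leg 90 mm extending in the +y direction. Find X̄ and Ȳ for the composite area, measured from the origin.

rectangular portion: A = 200 × 90 = 18000.00, centroid at (100.00, 45.00).
triangular portion: A = ½·120·90 = 5400.00, centroid at (240.00, 30.00).
ΣA = 23400.00 mm²
ΣAX̄ = (18000.00)(100.00) + (5400.00)(240.00) = 3096000.00 mm³
ΣAȲ = (18000.00)(45.00) + (5400.00)(30.00) = 972000.00 mm³
X̄ = 3096000.00 / 23400.00 = 132.31 mm
Ȳ = 972000.00 / 23400.00 = 41.54 mm

X̄ = 132.31 mm, Ȳ = 41.54 mm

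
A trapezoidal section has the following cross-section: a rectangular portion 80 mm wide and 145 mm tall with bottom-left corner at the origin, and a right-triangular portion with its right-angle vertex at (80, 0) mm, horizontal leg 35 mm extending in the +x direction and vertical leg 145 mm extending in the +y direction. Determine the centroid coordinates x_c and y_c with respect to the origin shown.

rectangular portion: A = 80 × 145 = 11600.00, centroid at (40.00, 72.50).
triangular portion: A = ½·35·145 = 2537.50, centroid at (91.67, 48.33).
ΣA = 14137.50 mm²
ΣAx_c = (11600.00)(40.00) + (2537.50)(91.67) = 696604.17 mm³
ΣAy_c = (11600.00)(72.50) + (2537.50)(48.33) = 963645.83 mm³
x_c = 696604.17 / 14137.50 = 49.27 mm
y_c = 963645.83 / 14137.50 = 68.16 mm

x_c = 49.27 mm, y_c = 68.16 mm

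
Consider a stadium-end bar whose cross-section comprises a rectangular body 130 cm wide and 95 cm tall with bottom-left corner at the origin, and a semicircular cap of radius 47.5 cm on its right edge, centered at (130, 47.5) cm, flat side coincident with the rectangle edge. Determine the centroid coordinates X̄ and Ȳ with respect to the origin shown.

X̄ = 83.99 cm, Ȳ = 47.50 cm

Part | A | x̄ᵢ | ȳᵢ | A·x̄ᵢ | A·ȳᵢ
rectangular body | 12350.00 | 65.00 | 47.50 | 802750.00 | 586625.00
semicircular end | 3544.11 | 150.16 | 47.50 | 532182.11 | 168345.19
Σ | 15894.11 |  |  | 1334932.11 | 754970.19
X̄ = 1334932.11 / 15894.11 = 83.99 cm
Ȳ = 754970.19 / 15894.11 = 47.50 cm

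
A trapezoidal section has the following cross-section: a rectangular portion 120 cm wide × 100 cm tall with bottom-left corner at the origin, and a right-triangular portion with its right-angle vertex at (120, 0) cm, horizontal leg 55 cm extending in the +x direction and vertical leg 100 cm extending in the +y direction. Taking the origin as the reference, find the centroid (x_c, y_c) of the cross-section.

Part | A | x̄ᵢ | ȳᵢ | A·x̄ᵢ | A·ȳᵢ
rectangular portion | 12000.00 | 60.00 | 50.00 | 720000.00 | 600000.00
triangular portion | 2750.00 | 138.33 | 33.33 | 380416.67 | 91666.67
Σ | 14750.00 |  |  | 1100416.67 | 691666.67
x_c = 1100416.67 / 14750.00 = 74.60 cm
y_c = 691666.67 / 14750.00 = 46.89 cm

x_c = 74.60 cm, y_c = 46.89 cm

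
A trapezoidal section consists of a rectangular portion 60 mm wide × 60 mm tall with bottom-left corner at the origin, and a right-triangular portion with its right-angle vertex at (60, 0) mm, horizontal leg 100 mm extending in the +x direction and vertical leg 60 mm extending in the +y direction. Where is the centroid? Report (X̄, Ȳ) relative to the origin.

X̄ = 58.79 mm, Ȳ = 25.45 mm

Part | A | x̄ᵢ | ȳᵢ | A·x̄ᵢ | A·ȳᵢ
rectangular portion | 3600.00 | 30.00 | 30.00 | 108000.00 | 108000.00
triangular portion | 3000.00 | 93.33 | 20.00 | 280000.00 | 60000.00
Σ | 6600.00 |  |  | 388000.00 | 168000.00
X̄ = 388000.00 / 6600.00 = 58.79 mm
Ȳ = 168000.00 / 6600.00 = 25.45 mm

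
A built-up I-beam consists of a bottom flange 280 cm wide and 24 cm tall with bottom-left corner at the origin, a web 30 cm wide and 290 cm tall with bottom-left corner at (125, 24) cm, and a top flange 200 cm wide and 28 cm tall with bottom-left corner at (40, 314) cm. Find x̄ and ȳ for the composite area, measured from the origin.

bottom flange: A = 280 × 24 = 6720.00, centroid at (140.00, 12.00).
web: A = 30 × 290 = 8700.00, centroid at (140.00, 169.00).
top flange: A = 200 × 28 = 5600.00, centroid at (140.00, 328.00).
ΣA = 21020.00 cm²
ΣAx̄ = (6720.00)(140.00) + (8700.00)(140.00) + (5600.00)(140.00) = 2942800.00 cm³
ΣAȳ = (6720.00)(12.00) + (8700.00)(169.00) + (5600.00)(328.00) = 3387740.00 cm³
x̄ = 2942800.00 / 21020.00 = 140.00 cm
ȳ = 3387740.00 / 21020.00 = 161.17 cm

x̄ = 140.00 cm, ȳ = 161.17 cm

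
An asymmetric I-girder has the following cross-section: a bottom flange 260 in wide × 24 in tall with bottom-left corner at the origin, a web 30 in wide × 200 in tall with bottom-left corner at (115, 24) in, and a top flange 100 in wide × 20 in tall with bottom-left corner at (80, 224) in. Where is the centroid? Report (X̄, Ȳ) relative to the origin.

Part | A | x̄ᵢ | ȳᵢ | A·x̄ᵢ | A·ȳᵢ
bottom flange | 6240.00 | 130.00 | 12.00 | 811200.00 | 74880.00
web | 6000.00 | 130.00 | 124.00 | 780000.00 | 744000.00
top flange | 2000.00 | 130.00 | 234.00 | 260000.00 | 468000.00
Σ | 14240.00 |  |  | 1851200.00 | 1286880.00
X̄ = 1851200.00 / 14240.00 = 130.00 in
Ȳ = 1286880.00 / 14240.00 = 90.37 in

X̄ = 130.00 in, Ȳ = 90.37 in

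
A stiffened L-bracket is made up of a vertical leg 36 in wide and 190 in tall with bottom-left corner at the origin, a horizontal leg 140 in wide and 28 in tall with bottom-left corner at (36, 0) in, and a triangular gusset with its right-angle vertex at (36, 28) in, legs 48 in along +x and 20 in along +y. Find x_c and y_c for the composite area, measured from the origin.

vertical leg: A = 36 × 190 = 6840.00, centroid at (18.00, 95.00).
horizontal leg: A = 140 × 28 = 3920.00, centroid at (106.00, 14.00).
gusset: A = ½·48·20 = 480.00, centroid at (52.00, 34.67).
ΣA = 11240.00 in², ΣAx_c = 563600.00 in³, ΣAy_c = 721320.00 in³.
x_c = 563600.00/11240.00 = 50.14 in; y_c = 721320.00/11240.00 = 64.17 in.

x_c = 50.14 in, y_c = 64.17 in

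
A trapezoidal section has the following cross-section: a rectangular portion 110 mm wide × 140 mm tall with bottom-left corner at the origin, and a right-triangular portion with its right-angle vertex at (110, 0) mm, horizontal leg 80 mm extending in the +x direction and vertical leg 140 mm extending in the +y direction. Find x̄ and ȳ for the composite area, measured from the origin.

x̄ = 76.78 mm, ȳ = 63.78 mm

rectangular portion: A = 110 × 140 = 15400.00, centroid at (55.00, 70.00).
triangular portion: A = ½·80·140 = 5600.00, centroid at (136.67, 46.67).
ΣA = 21000.00 mm², ΣAx̄ = 1612333.33 mm³, ΣAȳ = 1339333.33 mm³.
x̄ = 1612333.33/21000.00 = 76.78 mm; ȳ = 1339333.33/21000.00 = 63.78 mm.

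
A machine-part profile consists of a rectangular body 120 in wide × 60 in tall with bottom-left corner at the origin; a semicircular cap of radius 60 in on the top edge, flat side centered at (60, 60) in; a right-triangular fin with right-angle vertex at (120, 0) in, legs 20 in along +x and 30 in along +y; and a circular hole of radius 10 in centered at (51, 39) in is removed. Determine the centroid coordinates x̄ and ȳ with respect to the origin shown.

rectangular body: A = 120 × 60 = 7200.00, centroid at (60.00, 30.00).
semicircular top: A = ½π·60² = 5654.87, centroid at (60.00, 85.46).
triangular fin: A = ½·20·30 = 300.00, centroid at (126.67, 10.00).
hole: A = −π·10² = -314.16, centroid at (51.00, 39.00).
ΣA = 12840.71 in², ΣAx̄ = 793269.88 in³, ΣAȳ = 690039.80 in³.
x̄ = 793269.88/12840.71 = 61.78 in; ȳ = 690039.80/12840.71 = 53.74 in.

x̄ = 61.78 in, ȳ = 53.74 in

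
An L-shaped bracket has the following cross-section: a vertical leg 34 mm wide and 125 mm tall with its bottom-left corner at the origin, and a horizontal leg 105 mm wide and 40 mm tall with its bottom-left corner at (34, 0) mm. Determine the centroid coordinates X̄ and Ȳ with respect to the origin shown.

vertical leg: A = 34 × 125 = 4250.00, centroid at (17.00, 62.50).
horizontal leg: A = 105 × 40 = 4200.00, centroid at (86.50, 20.00).
ΣA = 8450.00 mm², ΣAX̄ = 435550.00 mm³, ΣAȲ = 349625.00 mm³.
X̄ = 435550.00/8450.00 = 51.54 mm; Ȳ = 349625.00/8450.00 = 41.38 mm.

X̄ = 51.54 mm, Ȳ = 41.38 mm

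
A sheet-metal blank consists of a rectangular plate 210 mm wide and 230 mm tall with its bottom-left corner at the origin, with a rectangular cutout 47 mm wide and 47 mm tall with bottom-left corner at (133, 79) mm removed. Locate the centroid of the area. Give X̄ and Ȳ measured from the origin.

X̄ = 102.53 mm, Ȳ = 115.60 mm

plate: A = 210 × 230 = 48300.00, centroid at (105.00, 115.00).
hole: A = −(47 × 47) = -2209.00, centroid at (156.50, 102.50).
ΣA = 46091.00 mm², ΣAX̄ = 4725791.50 mm³, ΣAȲ = 5328077.50 mm³.
X̄ = 4725791.50/46091.00 = 102.53 mm; Ȳ = 5328077.50/46091.00 = 115.60 mm.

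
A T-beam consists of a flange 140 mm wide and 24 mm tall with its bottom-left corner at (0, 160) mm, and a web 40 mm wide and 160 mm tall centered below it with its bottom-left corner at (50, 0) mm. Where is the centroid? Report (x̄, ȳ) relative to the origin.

x̄ = 70.00 mm, ȳ = 111.67 mm

Part | A | x̄ᵢ | ȳᵢ | A·x̄ᵢ | A·ȳᵢ
web | 6400.00 | 70.00 | 80.00 | 448000.00 | 512000.00
flange | 3360.00 | 70.00 | 172.00 | 235200.00 | 577920.00
Σ | 9760.00 |  |  | 683200.00 | 1089920.00
x̄ = 683200.00 / 9760.00 = 70.00 mm
ȳ = 1089920.00 / 9760.00 = 111.67 mm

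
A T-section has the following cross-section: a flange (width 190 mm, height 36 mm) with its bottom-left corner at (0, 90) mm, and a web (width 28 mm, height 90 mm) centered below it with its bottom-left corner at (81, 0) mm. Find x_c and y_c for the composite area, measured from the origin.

web: A = 28 × 90 = 2520.00, centroid at (95.00, 45.00).
flange: A = 190 × 36 = 6840.00, centroid at (95.00, 108.00).
ΣA = 9360.00 mm²
ΣAx_c = (2520.00)(95.00) + (6840.00)(95.00) = 889200.00 mm³
ΣAy_c = (2520.00)(45.00) + (6840.00)(108.00) = 852120.00 mm³
x_c = 889200.00 / 9360.00 = 95.00 mm
y_c = 852120.00 / 9360.00 = 91.04 mm

x_c = 95.00 mm, y_c = 91.04 mm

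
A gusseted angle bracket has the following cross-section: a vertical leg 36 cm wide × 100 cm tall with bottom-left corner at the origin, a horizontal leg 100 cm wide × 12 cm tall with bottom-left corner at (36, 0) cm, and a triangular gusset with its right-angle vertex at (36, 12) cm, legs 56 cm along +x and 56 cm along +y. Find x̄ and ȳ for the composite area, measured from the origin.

x̄ = 39.84 cm, ȳ = 36.95 cm

vertical leg: A = 36 × 100 = 3600.00, centroid at (18.00, 50.00).
horizontal leg: A = 100 × 12 = 1200.00, centroid at (86.00, 6.00).
gusset: A = ½·56·56 = 1568.00, centroid at (54.67, 30.67).
ΣA = 6368.00 cm², ΣAx̄ = 253717.33 cm³, ΣAȳ = 235285.33 cm³.
x̄ = 253717.33/6368.00 = 39.84 cm; ȳ = 235285.33/6368.00 = 36.95 cm.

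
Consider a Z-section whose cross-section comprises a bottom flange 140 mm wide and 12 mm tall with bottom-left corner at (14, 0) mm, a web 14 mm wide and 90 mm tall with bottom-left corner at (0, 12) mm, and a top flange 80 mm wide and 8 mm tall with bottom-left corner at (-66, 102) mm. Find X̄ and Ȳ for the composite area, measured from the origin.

bottom flange: A = 140 × 12 = 1680.00, centroid at (84.00, 6.00).
web: A = 14 × 90 = 1260.00, centroid at (7.00, 57.00).
top flange: A = 80 × 8 = 640.00, centroid at (-26.00, 106.00).
ΣA = 3580.00 mm², ΣAX̄ = 133300.00 mm³, ΣAȲ = 149740.00 mm³.
X̄ = 133300.00/3580.00 = 37.23 mm; Ȳ = 149740.00/3580.00 = 41.83 mm.

X̄ = 37.23 mm, Ȳ = 41.83 mm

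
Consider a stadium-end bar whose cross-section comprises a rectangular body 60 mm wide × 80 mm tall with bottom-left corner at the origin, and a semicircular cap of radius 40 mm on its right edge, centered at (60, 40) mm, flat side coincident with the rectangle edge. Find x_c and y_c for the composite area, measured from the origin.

x_c = 46.14 mm, y_c = 40.00 mm

rectangular body: A = 60 × 80 = 4800.00, centroid at (30.00, 40.00).
semicircular end: A = ½π·40² = 2513.27, centroid at (76.98, 40.00).
ΣA = 7313.27 mm², ΣAx_c = 337463.11 mm³, ΣAy_c = 292530.96 mm³.
x_c = 337463.11/7313.27 = 46.14 mm; y_c = 292530.96/7313.27 = 40.00 mm.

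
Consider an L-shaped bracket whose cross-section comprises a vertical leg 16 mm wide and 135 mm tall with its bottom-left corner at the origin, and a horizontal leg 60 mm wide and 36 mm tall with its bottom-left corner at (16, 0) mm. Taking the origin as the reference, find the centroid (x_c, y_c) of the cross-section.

x_c = 27.00 mm, y_c = 42.75 mm

vertical leg: A = 16 × 135 = 2160.00, centroid at (8.00, 67.50).
horizontal leg: A = 60 × 36 = 2160.00, centroid at (46.00, 18.00).
ΣA = 4320.00 mm², ΣAx_c = 116640.00 mm³, ΣAy_c = 184680.00 mm³.
x_c = 116640.00/4320.00 = 27.00 mm; y_c = 184680.00/4320.00 = 42.75 mm.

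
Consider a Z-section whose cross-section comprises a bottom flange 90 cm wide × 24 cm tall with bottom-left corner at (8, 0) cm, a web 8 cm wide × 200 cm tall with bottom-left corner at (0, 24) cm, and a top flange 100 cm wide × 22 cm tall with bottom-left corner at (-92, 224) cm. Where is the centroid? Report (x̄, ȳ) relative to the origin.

x̄ = 4.78 cm, ȳ = 124.38 cm

bottom flange: A = 90 × 24 = 2160.00, centroid at (53.00, 12.00).
web: A = 8 × 200 = 1600.00, centroid at (4.00, 124.00).
top flange: A = 100 × 22 = 2200.00, centroid at (-42.00, 235.00).
ΣA = 5960.00 cm²
ΣAx̄ = (2160.00)(53.00) + (1600.00)(4.00) + (2200.00)(-42.00) = 28480.00 cm³
ΣAȳ = (2160.00)(12.00) + (1600.00)(124.00) + (2200.00)(235.00) = 741320.00 cm³
x̄ = 28480.00 / 5960.00 = 4.78 cm
ȳ = 741320.00 / 5960.00 = 124.38 cm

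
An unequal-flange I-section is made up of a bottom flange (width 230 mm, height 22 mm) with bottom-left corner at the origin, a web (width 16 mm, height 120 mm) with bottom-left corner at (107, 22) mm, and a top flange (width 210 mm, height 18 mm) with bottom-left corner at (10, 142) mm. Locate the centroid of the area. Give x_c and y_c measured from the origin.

Part | A | x̄ᵢ | ȳᵢ | A·x̄ᵢ | A·ȳᵢ
bottom flange | 5060.00 | 115.00 | 11.00 | 581900.00 | 55660.00
web | 1920.00 | 115.00 | 82.00 | 220800.00 | 157440.00
top flange | 3780.00 | 115.00 | 151.00 | 434700.00 | 570780.00
Σ | 10760.00 |  |  | 1237400.00 | 783880.00
x_c = 1237400.00 / 10760.00 = 115.00 mm
y_c = 783880.00 / 10760.00 = 72.85 mm

x_c = 115.00 mm, y_c = 72.85 mm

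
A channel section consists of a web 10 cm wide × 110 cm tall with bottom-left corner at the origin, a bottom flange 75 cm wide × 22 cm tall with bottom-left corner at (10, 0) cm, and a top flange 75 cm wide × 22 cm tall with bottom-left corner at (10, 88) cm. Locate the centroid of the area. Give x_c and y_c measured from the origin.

x_c = 36.88 cm, y_c = 55.00 cm

web: A = 10 × 110 = 1100.00, centroid at (5.00, 55.00).
bottom flange: A = 75 × 22 = 1650.00, centroid at (47.50, 11.00).
top flange: A = 75 × 22 = 1650.00, centroid at (47.50, 99.00).
ΣA = 4400.00 cm², ΣAx_c = 162250.00 cm³, ΣAy_c = 242000.00 cm³.
x_c = 162250.00/4400.00 = 36.88 cm; y_c = 242000.00/4400.00 = 55.00 cm.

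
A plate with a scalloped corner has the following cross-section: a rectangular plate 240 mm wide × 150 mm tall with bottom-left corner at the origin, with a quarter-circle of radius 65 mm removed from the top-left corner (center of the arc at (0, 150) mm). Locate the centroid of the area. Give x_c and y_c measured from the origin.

Part | A | x̄ᵢ | ȳᵢ | A·x̄ᵢ | A·ȳᵢ
plate | 36000.00 | 120.00 | 75.00 | 4320000.00 | 2700000.00
removed quarter-circle | -3318.31 | 27.59 | 122.41 | -91541.67 | -406204.42
Σ | 32681.69 |  |  | 4228458.33 | 2293795.58
x_c = 4228458.33 / 32681.69 = 129.38 mm
y_c = 2293795.58 / 32681.69 = 70.19 mm

x_c = 129.38 mm, y_c = 70.19 mm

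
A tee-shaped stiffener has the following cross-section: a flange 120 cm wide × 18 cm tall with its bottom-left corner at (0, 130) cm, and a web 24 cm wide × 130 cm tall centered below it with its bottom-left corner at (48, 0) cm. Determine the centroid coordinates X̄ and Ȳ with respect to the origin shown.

X̄ = 60.00 cm, Ȳ = 95.27 cm

Part | A | x̄ᵢ | ȳᵢ | A·x̄ᵢ | A·ȳᵢ
web | 3120.00 | 60.00 | 65.00 | 187200.00 | 202800.00
flange | 2160.00 | 60.00 | 139.00 | 129600.00 | 300240.00
Σ | 5280.00 |  |  | 316800.00 | 503040.00
X̄ = 316800.00 / 5280.00 = 60.00 cm
Ȳ = 503040.00 / 5280.00 = 95.27 cm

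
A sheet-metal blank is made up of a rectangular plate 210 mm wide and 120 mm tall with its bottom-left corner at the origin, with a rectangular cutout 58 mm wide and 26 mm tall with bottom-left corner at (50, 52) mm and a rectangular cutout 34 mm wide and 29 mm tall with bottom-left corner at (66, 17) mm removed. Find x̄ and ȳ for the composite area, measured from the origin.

Part | A | x̄ᵢ | ȳᵢ | A·x̄ᵢ | A·ȳᵢ
plate | 25200.00 | 105.00 | 60.00 | 2646000.00 | 1512000.00
hole 1 | -1508.00 | 79.00 | 65.00 | -119132.00 | -98020.00
hole 2 | -986.00 | 83.00 | 31.50 | -81838.00 | -31059.00
Σ | 22706.00 |  |  | 2445030.00 | 1382921.00
x̄ = 2445030.00 / 22706.00 = 107.68 mm
ȳ = 1382921.00 / 22706.00 = 60.91 mm

x̄ = 107.68 mm, ȳ = 60.91 mm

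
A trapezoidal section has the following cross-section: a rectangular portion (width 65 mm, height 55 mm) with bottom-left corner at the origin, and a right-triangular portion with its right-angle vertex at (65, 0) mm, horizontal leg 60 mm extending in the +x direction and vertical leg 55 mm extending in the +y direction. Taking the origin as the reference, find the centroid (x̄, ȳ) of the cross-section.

rectangular portion: A = 65 × 55 = 3575.00, centroid at (32.50, 27.50).
triangular portion: A = ½·60·55 = 1650.00, centroid at (85.00, 18.33).
ΣA = 5225.00 mm²
ΣAx̄ = (3575.00)(32.50) + (1650.00)(85.00) = 256437.50 mm³
ΣAȳ = (3575.00)(27.50) + (1650.00)(18.33) = 128562.50 mm³
x̄ = 256437.50 / 5225.00 = 49.08 mm
ȳ = 128562.50 / 5225.00 = 24.61 mm

x̄ = 49.08 mm, ȳ = 24.61 mm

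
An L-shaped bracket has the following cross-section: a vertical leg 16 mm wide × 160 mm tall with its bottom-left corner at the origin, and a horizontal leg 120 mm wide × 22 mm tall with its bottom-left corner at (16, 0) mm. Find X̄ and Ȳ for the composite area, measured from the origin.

X̄ = 42.52 mm, Ȳ = 44.97 mm

vertical leg: A = 16 × 160 = 2560.00, centroid at (8.00, 80.00).
horizontal leg: A = 120 × 22 = 2640.00, centroid at (76.00, 11.00).
ΣA = 5200.00 mm²
ΣAX̄ = (2560.00)(8.00) + (2640.00)(76.00) = 221120.00 mm³
ΣAȲ = (2560.00)(80.00) + (2640.00)(11.00) = 233840.00 mm³
X̄ = 221120.00 / 5200.00 = 42.52 mm
Ȳ = 233840.00 / 5200.00 = 44.97 mm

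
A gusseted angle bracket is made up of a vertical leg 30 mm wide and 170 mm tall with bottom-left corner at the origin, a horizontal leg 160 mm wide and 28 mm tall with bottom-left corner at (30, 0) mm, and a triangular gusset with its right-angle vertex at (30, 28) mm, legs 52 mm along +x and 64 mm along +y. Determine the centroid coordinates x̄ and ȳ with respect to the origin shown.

x̄ = 57.64 mm, ȳ = 51.43 mm

vertical leg: A = 30 × 170 = 5100.00, centroid at (15.00, 85.00).
horizontal leg: A = 160 × 28 = 4480.00, centroid at (110.00, 14.00).
gusset: A = ½·52·64 = 1664.00, centroid at (47.33, 49.33).
ΣA = 11244.00 mm², ΣAx̄ = 648062.67 mm³, ΣAȳ = 578310.67 mm³.
x̄ = 648062.67/11244.00 = 57.64 mm; ȳ = 578310.67/11244.00 = 51.43 mm.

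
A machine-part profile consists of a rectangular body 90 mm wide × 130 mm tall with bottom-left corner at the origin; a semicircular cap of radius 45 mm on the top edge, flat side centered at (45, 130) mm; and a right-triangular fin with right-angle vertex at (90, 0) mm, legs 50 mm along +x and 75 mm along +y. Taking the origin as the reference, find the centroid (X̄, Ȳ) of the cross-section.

X̄ = 51.90 mm, Ȳ = 76.49 mm

rectangular body: A = 90 × 130 = 11700.00, centroid at (45.00, 65.00).
semicircular top: A = ½π·45² = 3180.86, centroid at (45.00, 149.10).
triangular fin: A = ½·50·75 = 1875.00, centroid at (106.67, 25.00).
ΣA = 16755.86 mm², ΣAX̄ = 869638.82 mm³, ΣAȲ = 1281637.13 mm³.
X̄ = 869638.82/16755.86 = 51.90 mm; Ȳ = 1281637.13/16755.86 = 76.49 mm.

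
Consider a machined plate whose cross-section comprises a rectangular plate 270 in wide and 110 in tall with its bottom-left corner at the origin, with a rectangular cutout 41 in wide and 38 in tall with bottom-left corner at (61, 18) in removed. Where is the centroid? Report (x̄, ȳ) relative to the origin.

x̄ = 137.96 in, ȳ = 56.00 in

plate: A = 270 × 110 = 29700.00, centroid at (135.00, 55.00).
hole: A = −(41 × 38) = -1558.00, centroid at (81.50, 37.00).
ΣA = 28142.00 in²
ΣAx̄ = (29700.00)(135.00) + (-1558.00)(81.50) = 3882523.00 in³
ΣAȳ = (29700.00)(55.00) + (-1558.00)(37.00) = 1575854.00 in³
x̄ = 3882523.00 / 28142.00 = 137.96 in
ȳ = 1575854.00 / 28142.00 = 56.00 in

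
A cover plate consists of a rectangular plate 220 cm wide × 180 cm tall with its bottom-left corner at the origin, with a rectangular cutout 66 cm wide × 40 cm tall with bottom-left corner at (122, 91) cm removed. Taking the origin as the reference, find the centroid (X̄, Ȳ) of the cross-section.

plate: A = 220 × 180 = 39600.00, centroid at (110.00, 90.00).
hole: A = −(66 × 40) = -2640.00, centroid at (155.00, 111.00).
ΣA = 36960.00 cm²
ΣAX̄ = (39600.00)(110.00) + (-2640.00)(155.00) = 3946800.00 cm³
ΣAȲ = (39600.00)(90.00) + (-2640.00)(111.00) = 3270960.00 cm³
X̄ = 3946800.00 / 36960.00 = 106.79 cm
Ȳ = 3270960.00 / 36960.00 = 88.50 cm

X̄ = 106.79 cm, Ȳ = 88.50 cm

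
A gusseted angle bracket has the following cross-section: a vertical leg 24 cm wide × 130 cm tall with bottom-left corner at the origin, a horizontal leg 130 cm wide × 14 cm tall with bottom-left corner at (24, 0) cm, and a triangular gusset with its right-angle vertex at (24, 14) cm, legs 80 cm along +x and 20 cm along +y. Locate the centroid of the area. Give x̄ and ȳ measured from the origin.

vertical leg: A = 24 × 130 = 3120.00, centroid at (12.00, 65.00).
horizontal leg: A = 130 × 14 = 1820.00, centroid at (89.00, 7.00).
gusset: A = ½·80·20 = 800.00, centroid at (50.67, 20.67).
ΣA = 5740.00 cm²
ΣAx̄ = (3120.00)(12.00) + (1820.00)(89.00) + (800.00)(50.67) = 239953.33 cm³
ΣAȳ = (3120.00)(65.00) + (1820.00)(7.00) + (800.00)(20.67) = 232073.33 cm³
x̄ = 239953.33 / 5740.00 = 41.80 cm
ȳ = 232073.33 / 5740.00 = 40.43 cm

x̄ = 41.80 cm, ȳ = 40.43 cm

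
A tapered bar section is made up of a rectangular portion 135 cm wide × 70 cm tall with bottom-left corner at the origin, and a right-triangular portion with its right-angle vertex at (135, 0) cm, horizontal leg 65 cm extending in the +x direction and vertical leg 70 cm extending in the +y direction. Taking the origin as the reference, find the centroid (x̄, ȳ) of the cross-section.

x̄ = 84.80 cm, ȳ = 32.74 cm

rectangular portion: A = 135 × 70 = 9450.00, centroid at (67.50, 35.00).
triangular portion: A = ½·65·70 = 2275.00, centroid at (156.67, 23.33).
ΣA = 11725.00 cm², ΣAx̄ = 994291.67 cm³, ΣAȳ = 383833.33 cm³.
x̄ = 994291.67/11725.00 = 84.80 cm; ȳ = 383833.33/11725.00 = 32.74 cm.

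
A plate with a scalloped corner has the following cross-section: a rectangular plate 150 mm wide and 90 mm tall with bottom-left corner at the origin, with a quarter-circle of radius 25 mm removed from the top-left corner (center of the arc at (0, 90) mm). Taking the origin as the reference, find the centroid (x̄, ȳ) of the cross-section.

x̄ = 77.43 mm, ȳ = 43.70 mm

plate: A = 150 × 90 = 13500.00, centroid at (75.00, 45.00).
removed quarter-circle: A = −¼π·25² = -490.87, centroid at (10.61, 79.39).
ΣA = 13009.13 mm², ΣAx̄ = 1007291.67 mm³, ΣAȳ = 568529.69 mm³.
x̄ = 1007291.67/13009.13 = 77.43 mm; ȳ = 568529.69/13009.13 = 43.70 mm.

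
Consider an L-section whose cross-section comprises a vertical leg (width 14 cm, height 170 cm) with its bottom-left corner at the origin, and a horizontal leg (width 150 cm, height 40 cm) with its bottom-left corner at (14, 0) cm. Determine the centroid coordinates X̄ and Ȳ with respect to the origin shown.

vertical leg: A = 14 × 170 = 2380.00, centroid at (7.00, 85.00).
horizontal leg: A = 150 × 40 = 6000.00, centroid at (89.00, 20.00).
ΣA = 8380.00 cm²
ΣAX̄ = (2380.00)(7.00) + (6000.00)(89.00) = 550660.00 cm³
ΣAȲ = (2380.00)(85.00) + (6000.00)(20.00) = 322300.00 cm³
X̄ = 550660.00 / 8380.00 = 65.71 cm
Ȳ = 322300.00 / 8380.00 = 38.46 cm

X̄ = 65.71 cm, Ȳ = 38.46 cm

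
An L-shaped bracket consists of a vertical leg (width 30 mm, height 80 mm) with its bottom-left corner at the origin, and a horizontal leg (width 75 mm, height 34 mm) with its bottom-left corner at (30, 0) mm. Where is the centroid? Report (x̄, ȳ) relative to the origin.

Part | A | x̄ᵢ | ȳᵢ | A·x̄ᵢ | A·ȳᵢ
vertical leg | 2400.00 | 15.00 | 40.00 | 36000.00 | 96000.00
horizontal leg | 2550.00 | 67.50 | 17.00 | 172125.00 | 43350.00
Σ | 4950.00 |  |  | 208125.00 | 139350.00
x̄ = 208125.00 / 4950.00 = 42.05 mm
ȳ = 139350.00 / 4950.00 = 28.15 mm

x̄ = 42.05 mm, ȳ = 28.15 mm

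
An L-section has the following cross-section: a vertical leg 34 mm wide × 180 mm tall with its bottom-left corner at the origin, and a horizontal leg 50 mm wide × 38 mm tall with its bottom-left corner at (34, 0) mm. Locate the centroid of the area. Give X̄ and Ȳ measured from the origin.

Part | A | x̄ᵢ | ȳᵢ | A·x̄ᵢ | A·ȳᵢ
vertical leg | 6120.00 | 17.00 | 90.00 | 104040.00 | 550800.00
horizontal leg | 1900.00 | 59.00 | 19.00 | 112100.00 | 36100.00
Σ | 8020.00 |  |  | 216140.00 | 586900.00
X̄ = 216140.00 / 8020.00 = 26.95 mm
Ȳ = 586900.00 / 8020.00 = 73.18 mm

X̄ = 26.95 mm, Ȳ = 73.18 mm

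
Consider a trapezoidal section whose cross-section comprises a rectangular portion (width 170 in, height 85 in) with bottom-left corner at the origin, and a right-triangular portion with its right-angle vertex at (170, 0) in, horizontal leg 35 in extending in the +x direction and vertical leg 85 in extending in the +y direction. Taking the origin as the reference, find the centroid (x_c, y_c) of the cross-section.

x_c = 94.02 in, y_c = 41.18 in

rectangular portion: A = 170 × 85 = 14450.00, centroid at (85.00, 42.50).
triangular portion: A = ½·35·85 = 1487.50, centroid at (181.67, 28.33).
ΣA = 15937.50 in²
ΣAx_c = (14450.00)(85.00) + (1487.50)(181.67) = 1498479.17 in³
ΣAy_c = (14450.00)(42.50) + (1487.50)(28.33) = 656270.83 in³
x_c = 1498479.17 / 15937.50 = 94.02 in
y_c = 656270.83 / 15937.50 = 41.18 in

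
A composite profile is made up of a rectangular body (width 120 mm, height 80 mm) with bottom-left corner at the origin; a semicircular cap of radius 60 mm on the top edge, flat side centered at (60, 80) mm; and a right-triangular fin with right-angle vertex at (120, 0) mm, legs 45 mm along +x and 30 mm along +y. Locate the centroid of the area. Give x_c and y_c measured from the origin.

rectangular body: A = 120 × 80 = 9600.00, centroid at (60.00, 40.00).
semicircular top: A = ½π·60² = 5654.87, centroid at (60.00, 105.46).
triangular fin: A = ½·45·30 = 675.00, centroid at (135.00, 10.00).
ΣA = 15929.87 mm²
ΣAx_c = (9600.00)(60.00) + (5654.87)(60.00) + (675.00)(135.00) = 1006417.01 mm³
ΣAy_c = (9600.00)(40.00) + (5654.87)(105.46) + (675.00)(10.00) = 987139.34 mm³
x_c = 1006417.01 / 15929.87 = 63.18 mm
y_c = 987139.34 / 15929.87 = 61.97 mm

x_c = 63.18 mm, y_c = 61.97 mm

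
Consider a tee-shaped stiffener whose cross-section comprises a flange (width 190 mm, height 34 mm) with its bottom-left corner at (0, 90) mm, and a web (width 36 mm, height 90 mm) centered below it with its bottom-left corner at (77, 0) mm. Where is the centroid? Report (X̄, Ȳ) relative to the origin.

web: A = 36 × 90 = 3240.00, centroid at (95.00, 45.00).
flange: A = 190 × 34 = 6460.00, centroid at (95.00, 107.00).
ΣA = 9700.00 mm²
ΣAX̄ = (3240.00)(95.00) + (6460.00)(95.00) = 921500.00 mm³
ΣAȲ = (3240.00)(45.00) + (6460.00)(107.00) = 837020.00 mm³
X̄ = 921500.00 / 9700.00 = 95.00 mm
Ȳ = 837020.00 / 9700.00 = 86.29 mm

X̄ = 95.00 mm, Ȳ = 86.29 mm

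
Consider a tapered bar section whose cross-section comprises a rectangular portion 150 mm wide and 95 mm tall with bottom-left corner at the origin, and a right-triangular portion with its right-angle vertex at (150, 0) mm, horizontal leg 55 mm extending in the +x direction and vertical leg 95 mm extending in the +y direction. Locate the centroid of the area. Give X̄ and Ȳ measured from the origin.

Part | A | x̄ᵢ | ȳᵢ | A·x̄ᵢ | A·ȳᵢ
rectangular portion | 14250.00 | 75.00 | 47.50 | 1068750.00 | 676875.00
triangular portion | 2612.50 | 168.33 | 31.67 | 439770.83 | 82729.17
Σ | 16862.50 |  |  | 1508520.83 | 759604.17
X̄ = 1508520.83 / 16862.50 = 89.46 mm
Ȳ = 759604.17 / 16862.50 = 45.05 mm

X̄ = 89.46 mm, Ȳ = 45.05 mm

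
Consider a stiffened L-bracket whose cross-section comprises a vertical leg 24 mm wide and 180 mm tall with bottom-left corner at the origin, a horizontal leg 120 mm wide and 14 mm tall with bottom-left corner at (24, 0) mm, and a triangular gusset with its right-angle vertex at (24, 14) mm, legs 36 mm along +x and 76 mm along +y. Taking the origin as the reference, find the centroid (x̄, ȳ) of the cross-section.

vertical leg: A = 24 × 180 = 4320.00, centroid at (12.00, 90.00).
horizontal leg: A = 120 × 14 = 1680.00, centroid at (84.00, 7.00).
gusset: A = ½·36·76 = 1368.00, centroid at (36.00, 39.33).
ΣA = 7368.00 mm², ΣAx̄ = 242208.00 mm³, ΣAȳ = 454368.00 mm³.
x̄ = 242208.00/7368.00 = 32.87 mm; ȳ = 454368.00/7368.00 = 61.67 mm.

x̄ = 32.87 mm, ȳ = 61.67 mm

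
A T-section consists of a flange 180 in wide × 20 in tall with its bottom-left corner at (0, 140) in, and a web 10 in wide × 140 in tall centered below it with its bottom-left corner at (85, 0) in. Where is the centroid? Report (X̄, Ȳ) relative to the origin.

Part | A | x̄ᵢ | ȳᵢ | A·x̄ᵢ | A·ȳᵢ
web | 1400.00 | 90.00 | 70.00 | 126000.00 | 98000.00
flange | 3600.00 | 90.00 | 150.00 | 324000.00 | 540000.00
Σ | 5000.00 |  |  | 450000.00 | 638000.00
X̄ = 450000.00 / 5000.00 = 90.00 in
Ȳ = 638000.00 / 5000.00 = 127.60 in

X̄ = 90.00 in, Ȳ = 127.60 in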